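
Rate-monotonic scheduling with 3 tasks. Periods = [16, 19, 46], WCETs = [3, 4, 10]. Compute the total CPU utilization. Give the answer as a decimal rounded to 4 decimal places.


Compute individual utilizations (exact fractions):
  Task 1: C/T = 3/16 (approx. 0.1875)
  Task 2: C/T = 4/19 (approx. 0.2105)
  Task 3: C/T = 10/46 = 5/23 (approx. 0.2174)
Total utilization U = 3/16 + 4/19 + 5/23 = 4303/6992
Rounded to 4 decimal places: U = 0.6154
RM (Liu & Layland) bound for 3 tasks = 0.779763; compare with U = 4303/6992 (approx. 0.615418)
U <= bound, so schedulable by RM sufficient condition.

0.6154


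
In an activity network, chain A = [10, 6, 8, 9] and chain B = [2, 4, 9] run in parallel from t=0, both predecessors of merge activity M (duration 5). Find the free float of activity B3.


ES(B3) = sum of predecessors on chain B = 6
EF(B3) = ES + duration = 6 + 9 = 15
Successor of B3 is M. ES(M) = max(sum(A), sum(B)) = max(33, 15) = 33
Free float = ES(successor) - EF(current) = 33 - 15 = 18

18


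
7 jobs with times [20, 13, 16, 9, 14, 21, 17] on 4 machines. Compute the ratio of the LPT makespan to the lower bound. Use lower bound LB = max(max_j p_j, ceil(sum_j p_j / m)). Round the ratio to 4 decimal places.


LPT order: [21, 20, 17, 16, 14, 13, 9]
Machine loads after assignment: [21, 29, 30, 30]
LPT makespan = 30
Lower bound = max(max_job, ceil(total/4)) = max(21, 28) = 28
Ratio = 30 / 28 = 1.0714

1.0714


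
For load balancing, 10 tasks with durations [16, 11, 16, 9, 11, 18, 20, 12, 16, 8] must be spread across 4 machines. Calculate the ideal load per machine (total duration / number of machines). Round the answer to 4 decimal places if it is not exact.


Total processing time = 16 + 11 + 16 + 9 + 11 + 18 + 20 + 12 + 16 + 8 = 137
Number of machines = 4
Ideal balanced load = 137 / 4 = 34.25

34.25


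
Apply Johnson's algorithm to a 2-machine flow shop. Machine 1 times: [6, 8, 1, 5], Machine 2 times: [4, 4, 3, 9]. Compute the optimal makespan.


Apply Johnson's rule:
  Group 1 (a <= b): [(3, 1, 3), (4, 5, 9)]
  Group 2 (a > b): [(1, 6, 4), (2, 8, 4)]
Optimal job order: [3, 4, 1, 2]
Schedule:
  Job 3: M1 done at 1, M2 done at 4
  Job 4: M1 done at 6, M2 done at 15
  Job 1: M1 done at 12, M2 done at 19
  Job 2: M1 done at 20, M2 done at 24
Makespan = 24

24


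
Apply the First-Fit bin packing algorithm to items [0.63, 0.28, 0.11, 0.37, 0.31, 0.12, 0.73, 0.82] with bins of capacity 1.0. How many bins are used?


Place items sequentially using First-Fit:
  Item 0.63 -> new Bin 1
  Item 0.28 -> Bin 1 (now 0.91)
  Item 0.11 -> new Bin 2
  Item 0.37 -> Bin 2 (now 0.48)
  Item 0.31 -> Bin 2 (now 0.79)
  Item 0.12 -> Bin 2 (now 0.91)
  Item 0.73 -> new Bin 3
  Item 0.82 -> new Bin 4
Total bins used = 4

4


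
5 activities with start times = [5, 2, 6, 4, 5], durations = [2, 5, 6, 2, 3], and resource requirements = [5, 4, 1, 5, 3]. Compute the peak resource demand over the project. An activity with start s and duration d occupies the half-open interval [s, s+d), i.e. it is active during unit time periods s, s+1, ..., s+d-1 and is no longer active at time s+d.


Each activity i is active on [start_i, start_i + duration_i).
Compute total resource usage per time slot:
  t=0: active resources = [], total = 0
  t=1: active resources = [], total = 0
  t=2: active resources = [4], total = 4
  t=3: active resources = [4], total = 4
  t=4: active resources = [4, 5], total = 9
  t=5: active resources = [5, 4, 5, 3], total = 17
  t=6: active resources = [5, 4, 1, 3], total = 13
  t=7: active resources = [1, 3], total = 4
  t=8: active resources = [1], total = 1
  t=9: active resources = [1], total = 1
  t=10: active resources = [1], total = 1
  t=11: active resources = [1], total = 1
Peak resource demand = 17

17


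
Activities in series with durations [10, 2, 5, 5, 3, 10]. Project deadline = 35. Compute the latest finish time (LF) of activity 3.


LF(activity 3) = deadline - sum of successor durations
Successors: activities 4 through 6 with durations [5, 3, 10]
Sum of successor durations = 18
LF = 35 - 18 = 17

17


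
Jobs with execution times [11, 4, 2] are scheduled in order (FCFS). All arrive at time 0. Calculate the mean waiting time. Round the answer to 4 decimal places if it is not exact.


FCFS order (as given): [11, 4, 2]
Waiting times:
  Job 1: wait = 0
  Job 2: wait = 11
  Job 3: wait = 15
Sum of waiting times = 26
Average waiting time = 26/3 = 8.6667

8.6667


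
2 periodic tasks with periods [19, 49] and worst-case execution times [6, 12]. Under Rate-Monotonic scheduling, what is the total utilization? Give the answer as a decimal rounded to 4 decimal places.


Compute individual utilizations (exact fractions):
  Task 1: C/T = 6/19 (approx. 0.3158)
  Task 2: C/T = 12/49 (approx. 0.2449)
Total utilization U = 6/19 + 12/49 = 522/931
Rounded to 4 decimal places: U = 0.5607
RM (Liu & Layland) bound for 2 tasks = 0.828427; compare with U = 522/931 (approx. 0.560687)
U <= bound, so schedulable by RM sufficient condition.

0.5607


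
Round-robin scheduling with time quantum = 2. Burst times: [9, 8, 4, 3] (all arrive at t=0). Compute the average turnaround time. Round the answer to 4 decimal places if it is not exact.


Time quantum = 2
Execution trace:
  J1 runs 2 units, time = 2
  J2 runs 2 units, time = 4
  J3 runs 2 units, time = 6
  J4 runs 2 units, time = 8
  J1 runs 2 units, time = 10
  J2 runs 2 units, time = 12
  J3 runs 2 units, time = 14
  J4 runs 1 units, time = 15
  J1 runs 2 units, time = 17
  J2 runs 2 units, time = 19
  J1 runs 2 units, time = 21
  J2 runs 2 units, time = 23
  J1 runs 1 units, time = 24
Finish times: [24, 23, 14, 15]
Average turnaround = 76/4 = 19.0

19.0


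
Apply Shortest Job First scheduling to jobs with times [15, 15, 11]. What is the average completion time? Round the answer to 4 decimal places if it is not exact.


SJF order (ascending): [11, 15, 15]
Completion times:
  Job 1: burst=11, C=11
  Job 2: burst=15, C=26
  Job 3: burst=15, C=41
Average completion = 78/3 = 26.0

26.0


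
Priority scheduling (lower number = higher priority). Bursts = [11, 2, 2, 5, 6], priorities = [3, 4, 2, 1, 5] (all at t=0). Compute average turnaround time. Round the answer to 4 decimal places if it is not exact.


Sort by priority (ascending = highest first):
Order: [(1, 5), (2, 2), (3, 11), (4, 2), (5, 6)]
Completion times:
  Priority 1, burst=5, C=5
  Priority 2, burst=2, C=7
  Priority 3, burst=11, C=18
  Priority 4, burst=2, C=20
  Priority 5, burst=6, C=26
Average turnaround = 76/5 = 15.2

15.2


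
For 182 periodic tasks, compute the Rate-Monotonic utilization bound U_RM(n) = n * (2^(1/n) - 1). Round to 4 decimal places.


Compute 2^(1/182) = 1.0038157625
Subtract 1: 1.0038157625 - 1 = 0.0038157625
Multiply by n: 182 * 0.0038157625 = 0.6944687750
Round to 4 dp: 0.6945

0.6945


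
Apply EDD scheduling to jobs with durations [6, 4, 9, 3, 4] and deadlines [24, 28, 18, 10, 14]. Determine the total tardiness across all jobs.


Sort by due date (EDD order): [(3, 10), (4, 14), (9, 18), (6, 24), (4, 28)]
Compute completion times and tardiness:
  Job 1: p=3, d=10, C=3, tardiness=max(0,3-10)=0
  Job 2: p=4, d=14, C=7, tardiness=max(0,7-14)=0
  Job 3: p=9, d=18, C=16, tardiness=max(0,16-18)=0
  Job 4: p=6, d=24, C=22, tardiness=max(0,22-24)=0
  Job 5: p=4, d=28, C=26, tardiness=max(0,26-28)=0
Total tardiness = 0

0


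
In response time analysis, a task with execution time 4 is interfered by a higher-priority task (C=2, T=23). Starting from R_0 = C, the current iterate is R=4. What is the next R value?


R_next = C + ceil(R_prev / T_hp) * C_hp
ceil(4 / 23) = ceil(0.1739) = 1
Interference = 1 * 2 = 2
R_next = 4 + 2 = 6

6


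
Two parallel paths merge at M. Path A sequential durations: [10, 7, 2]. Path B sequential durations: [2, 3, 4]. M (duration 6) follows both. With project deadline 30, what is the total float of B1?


Forward pass: ES(B1) = sum of predecessors on chain B = 0
EF = ES + duration = 0 + 2 = 2
Backward pass: LF(M) = deadline = 30; LS(M) = 30 - 6 = 24
LF(B1) = LS(M) - sum(successors on chain B) = 24 - 7 = 17
LS = LF - duration = 17 - 2 = 15
Total float = LS - ES = 15 - 0 = 15

15


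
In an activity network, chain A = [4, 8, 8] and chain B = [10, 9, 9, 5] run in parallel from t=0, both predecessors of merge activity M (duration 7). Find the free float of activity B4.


ES(B4) = sum of predecessors on chain B = 28
EF(B4) = ES + duration = 28 + 5 = 33
Successor of B4 is M. ES(M) = max(sum(A), sum(B)) = max(20, 33) = 33
Free float = ES(successor) - EF(current) = 33 - 33 = 0

0


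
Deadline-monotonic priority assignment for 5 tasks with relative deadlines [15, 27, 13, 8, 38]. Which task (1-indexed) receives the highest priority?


Sort tasks by relative deadline (ascending):
  Task 4: deadline = 8
  Task 3: deadline = 13
  Task 1: deadline = 15
  Task 2: deadline = 27
  Task 5: deadline = 38
Priority order (highest first): [4, 3, 1, 2, 5]
Highest priority task = 4

4


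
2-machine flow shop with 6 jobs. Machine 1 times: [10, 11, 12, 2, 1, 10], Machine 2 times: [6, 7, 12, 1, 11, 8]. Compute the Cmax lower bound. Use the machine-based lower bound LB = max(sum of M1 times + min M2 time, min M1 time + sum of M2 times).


LB1 = sum(M1 times) + min(M2 times) = 46 + 1 = 47
LB2 = min(M1 times) + sum(M2 times) = 1 + 45 = 46
Lower bound = max(LB1, LB2) = max(47, 46) = 47

47


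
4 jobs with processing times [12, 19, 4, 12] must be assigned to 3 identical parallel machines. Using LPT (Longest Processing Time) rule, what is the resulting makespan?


Sort jobs in decreasing order (LPT): [19, 12, 12, 4]
Assign each job to the least loaded machine:
  Machine 1: jobs [19], load = 19
  Machine 2: jobs [12, 4], load = 16
  Machine 3: jobs [12], load = 12
Makespan = max load = 19

19


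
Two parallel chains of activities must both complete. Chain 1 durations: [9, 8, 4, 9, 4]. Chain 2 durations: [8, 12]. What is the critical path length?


Path A total = 9 + 8 + 4 + 9 + 4 = 34
Path B total = 8 + 12 = 20
Critical path = longest path = max(34, 20) = 34

34


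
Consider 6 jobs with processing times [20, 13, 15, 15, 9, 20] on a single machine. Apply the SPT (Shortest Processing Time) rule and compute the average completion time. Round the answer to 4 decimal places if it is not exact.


Sort jobs by processing time (SPT order): [9, 13, 15, 15, 20, 20]
Compute completion times sequentially:
  Job 1: processing = 9, completes at 9
  Job 2: processing = 13, completes at 22
  Job 3: processing = 15, completes at 37
  Job 4: processing = 15, completes at 52
  Job 5: processing = 20, completes at 72
  Job 6: processing = 20, completes at 92
Sum of completion times = 284
Average completion time = 284/6 = 47.3333

47.3333


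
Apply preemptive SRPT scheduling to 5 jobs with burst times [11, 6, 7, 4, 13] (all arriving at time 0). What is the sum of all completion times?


Since all jobs arrive at t=0, SRPT equals SPT ordering.
SPT order: [4, 6, 7, 11, 13]
Completion times:
  Job 1: p=4, C=4
  Job 2: p=6, C=10
  Job 3: p=7, C=17
  Job 4: p=11, C=28
  Job 5: p=13, C=41
Total completion time = 4 + 10 + 17 + 28 + 41 = 100

100


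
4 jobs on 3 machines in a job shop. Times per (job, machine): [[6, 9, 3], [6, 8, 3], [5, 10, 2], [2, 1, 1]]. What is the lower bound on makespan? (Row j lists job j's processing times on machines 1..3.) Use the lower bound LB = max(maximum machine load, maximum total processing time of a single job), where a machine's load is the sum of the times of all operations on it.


Machine loads:
  Machine 1: 6 + 6 + 5 + 2 = 19
  Machine 2: 9 + 8 + 10 + 1 = 28
  Machine 3: 3 + 3 + 2 + 1 = 9
Max machine load = 28
Job totals:
  Job 1: 18
  Job 2: 17
  Job 3: 17
  Job 4: 4
Max job total = 18
Lower bound = max(28, 18) = 28

28


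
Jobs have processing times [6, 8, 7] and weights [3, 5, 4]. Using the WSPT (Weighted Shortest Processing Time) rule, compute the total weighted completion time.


Compute p/w ratios and sort ascending (WSPT): [(8, 5), (7, 4), (6, 3)]
Compute weighted completion times:
  Job (p=8,w=5): C=8, w*C=5*8=40
  Job (p=7,w=4): C=15, w*C=4*15=60
  Job (p=6,w=3): C=21, w*C=3*21=63
Total weighted completion time = 163

163


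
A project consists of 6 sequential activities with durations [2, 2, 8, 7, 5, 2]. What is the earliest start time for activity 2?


Activity 2 starts after activities 1 through 1 complete.
Predecessor durations: [2]
ES = 2 = 2

2


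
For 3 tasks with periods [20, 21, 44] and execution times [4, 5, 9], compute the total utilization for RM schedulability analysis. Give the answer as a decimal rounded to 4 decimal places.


Compute individual utilizations (exact fractions):
  Task 1: C/T = 4/20 = 1/5 (approx. 0.2)
  Task 2: C/T = 5/21 (approx. 0.2381)
  Task 3: C/T = 9/44 (approx. 0.2045)
Total utilization U = 1/5 + 5/21 + 9/44 = 2969/4620
Rounded to 4 decimal places: U = 0.6426
RM (Liu & Layland) bound for 3 tasks = 0.779763; compare with U = 2969/4620 (approx. 0.642641)
U <= bound, so schedulable by RM sufficient condition.

0.6426


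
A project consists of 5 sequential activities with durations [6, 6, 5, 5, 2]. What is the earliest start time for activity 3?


Activity 3 starts after activities 1 through 2 complete.
Predecessor durations: [6, 6]
ES = 6 + 6 = 12

12


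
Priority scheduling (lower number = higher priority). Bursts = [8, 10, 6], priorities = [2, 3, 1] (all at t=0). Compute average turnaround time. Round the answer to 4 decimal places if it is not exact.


Sort by priority (ascending = highest first):
Order: [(1, 6), (2, 8), (3, 10)]
Completion times:
  Priority 1, burst=6, C=6
  Priority 2, burst=8, C=14
  Priority 3, burst=10, C=24
Average turnaround = 44/3 = 14.6667

14.6667


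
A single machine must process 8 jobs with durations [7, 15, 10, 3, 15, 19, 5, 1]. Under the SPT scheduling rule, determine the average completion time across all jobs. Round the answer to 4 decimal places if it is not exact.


Sort jobs by processing time (SPT order): [1, 3, 5, 7, 10, 15, 15, 19]
Compute completion times sequentially:
  Job 1: processing = 1, completes at 1
  Job 2: processing = 3, completes at 4
  Job 3: processing = 5, completes at 9
  Job 4: processing = 7, completes at 16
  Job 5: processing = 10, completes at 26
  Job 6: processing = 15, completes at 41
  Job 7: processing = 15, completes at 56
  Job 8: processing = 19, completes at 75
Sum of completion times = 228
Average completion time = 228/8 = 28.5

28.5


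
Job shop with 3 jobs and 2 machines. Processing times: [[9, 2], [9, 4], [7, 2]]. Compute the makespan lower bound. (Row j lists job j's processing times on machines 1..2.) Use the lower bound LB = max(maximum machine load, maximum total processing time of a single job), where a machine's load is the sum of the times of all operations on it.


Machine loads:
  Machine 1: 9 + 9 + 7 = 25
  Machine 2: 2 + 4 + 2 = 8
Max machine load = 25
Job totals:
  Job 1: 11
  Job 2: 13
  Job 3: 9
Max job total = 13
Lower bound = max(25, 13) = 25

25


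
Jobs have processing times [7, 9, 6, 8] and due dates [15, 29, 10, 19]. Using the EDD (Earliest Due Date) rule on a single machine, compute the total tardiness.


Sort by due date (EDD order): [(6, 10), (7, 15), (8, 19), (9, 29)]
Compute completion times and tardiness:
  Job 1: p=6, d=10, C=6, tardiness=max(0,6-10)=0
  Job 2: p=7, d=15, C=13, tardiness=max(0,13-15)=0
  Job 3: p=8, d=19, C=21, tardiness=max(0,21-19)=2
  Job 4: p=9, d=29, C=30, tardiness=max(0,30-29)=1
Total tardiness = 3

3


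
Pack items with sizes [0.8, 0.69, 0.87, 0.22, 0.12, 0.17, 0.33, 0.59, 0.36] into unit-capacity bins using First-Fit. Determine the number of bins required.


Place items sequentially using First-Fit:
  Item 0.8 -> new Bin 1
  Item 0.69 -> new Bin 2
  Item 0.87 -> new Bin 3
  Item 0.22 -> Bin 2 (now 0.91)
  Item 0.12 -> Bin 1 (now 0.92)
  Item 0.17 -> new Bin 4
  Item 0.33 -> Bin 4 (now 0.5)
  Item 0.59 -> new Bin 5
  Item 0.36 -> Bin 4 (now 0.86)
Total bins used = 5

5


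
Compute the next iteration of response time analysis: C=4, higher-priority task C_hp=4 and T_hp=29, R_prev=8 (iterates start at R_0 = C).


R_next = C + ceil(R_prev / T_hp) * C_hp
ceil(8 / 29) = ceil(0.2759) = 1
Interference = 1 * 4 = 4
R_next = 4 + 4 = 8
R_next = R_prev, so the iteration has converged (response time = 8).

8


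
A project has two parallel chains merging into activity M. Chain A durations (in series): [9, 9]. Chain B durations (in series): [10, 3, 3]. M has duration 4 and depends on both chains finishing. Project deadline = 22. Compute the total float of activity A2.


Forward pass: ES(A2) = sum of predecessors on chain A = 9
EF = ES + duration = 9 + 9 = 18
Backward pass: LF(M) = deadline = 22; LS(M) = 22 - 4 = 18
LF(A2) = LS(M) - sum(successors on chain A) = 18 - 0 = 18
LS = LF - duration = 18 - 9 = 9
Total float = LS - ES = 9 - 9 = 0

0


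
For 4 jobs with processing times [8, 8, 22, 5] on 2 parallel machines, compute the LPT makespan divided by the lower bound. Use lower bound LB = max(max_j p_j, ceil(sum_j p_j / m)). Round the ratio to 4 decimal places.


LPT order: [22, 8, 8, 5]
Machine loads after assignment: [22, 21]
LPT makespan = 22
Lower bound = max(max_job, ceil(total/2)) = max(22, 22) = 22
Ratio = 22 / 22 = 1.0

1.0


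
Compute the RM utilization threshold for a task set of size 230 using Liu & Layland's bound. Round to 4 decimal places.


Compute 2^(1/230) = 1.0030182291
Subtract 1: 1.0030182291 - 1 = 0.0030182291
Multiply by n: 230 * 0.0030182291 = 0.6941926930
Round to 4 dp: 0.6942

0.6942


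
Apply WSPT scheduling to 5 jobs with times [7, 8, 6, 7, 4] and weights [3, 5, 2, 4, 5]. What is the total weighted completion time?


Compute p/w ratios and sort ascending (WSPT): [(4, 5), (8, 5), (7, 4), (7, 3), (6, 2)]
Compute weighted completion times:
  Job (p=4,w=5): C=4, w*C=5*4=20
  Job (p=8,w=5): C=12, w*C=5*12=60
  Job (p=7,w=4): C=19, w*C=4*19=76
  Job (p=7,w=3): C=26, w*C=3*26=78
  Job (p=6,w=2): C=32, w*C=2*32=64
Total weighted completion time = 298

298


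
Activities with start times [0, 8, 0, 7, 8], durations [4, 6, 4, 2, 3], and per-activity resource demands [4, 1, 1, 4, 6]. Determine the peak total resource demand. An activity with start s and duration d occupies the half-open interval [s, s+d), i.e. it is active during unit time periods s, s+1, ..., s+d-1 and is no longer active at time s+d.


Each activity i is active on [start_i, start_i + duration_i).
Compute total resource usage per time slot:
  t=0: active resources = [4, 1], total = 5
  t=1: active resources = [4, 1], total = 5
  t=2: active resources = [4, 1], total = 5
  t=3: active resources = [4, 1], total = 5
  t=4: active resources = [], total = 0
  t=5: active resources = [], total = 0
  t=6: active resources = [], total = 0
  t=7: active resources = [4], total = 4
  t=8: active resources = [1, 4, 6], total = 11
  t=9: active resources = [1, 6], total = 7
  t=10: active resources = [1, 6], total = 7
  t=11: active resources = [1], total = 1
  t=12: active resources = [1], total = 1
  t=13: active resources = [1], total = 1
Peak resource demand = 11

11


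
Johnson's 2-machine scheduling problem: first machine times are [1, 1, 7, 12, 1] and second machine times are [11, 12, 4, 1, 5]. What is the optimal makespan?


Apply Johnson's rule:
  Group 1 (a <= b): [(1, 1, 11), (2, 1, 12), (5, 1, 5)]
  Group 2 (a > b): [(3, 7, 4), (4, 12, 1)]
Optimal job order: [1, 2, 5, 3, 4]
Schedule:
  Job 1: M1 done at 1, M2 done at 12
  Job 2: M1 done at 2, M2 done at 24
  Job 5: M1 done at 3, M2 done at 29
  Job 3: M1 done at 10, M2 done at 33
  Job 4: M1 done at 22, M2 done at 34
Makespan = 34

34


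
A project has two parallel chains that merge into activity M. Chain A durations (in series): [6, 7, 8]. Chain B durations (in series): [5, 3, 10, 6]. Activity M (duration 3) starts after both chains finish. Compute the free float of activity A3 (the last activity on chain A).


ES(A3) = sum of predecessors on chain A = 13
EF(A3) = ES + duration = 13 + 8 = 21
Successor of A3 is M. ES(M) = max(sum(A), sum(B)) = max(21, 24) = 24
Free float = ES(successor) - EF(current) = 24 - 21 = 3

3


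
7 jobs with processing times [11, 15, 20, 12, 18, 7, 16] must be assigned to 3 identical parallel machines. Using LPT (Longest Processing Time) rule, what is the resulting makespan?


Sort jobs in decreasing order (LPT): [20, 18, 16, 15, 12, 11, 7]
Assign each job to the least loaded machine:
  Machine 1: jobs [20, 11], load = 31
  Machine 2: jobs [18, 12, 7], load = 37
  Machine 3: jobs [16, 15], load = 31
Makespan = max load = 37

37


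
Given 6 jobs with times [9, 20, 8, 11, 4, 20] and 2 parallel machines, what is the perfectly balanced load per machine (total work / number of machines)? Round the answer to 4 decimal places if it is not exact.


Total processing time = 9 + 20 + 8 + 11 + 4 + 20 = 72
Number of machines = 2
Ideal balanced load = 72 / 2 = 36.0

36.0


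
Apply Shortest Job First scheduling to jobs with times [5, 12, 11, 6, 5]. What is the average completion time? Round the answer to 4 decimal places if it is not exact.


SJF order (ascending): [5, 5, 6, 11, 12]
Completion times:
  Job 1: burst=5, C=5
  Job 2: burst=5, C=10
  Job 3: burst=6, C=16
  Job 4: burst=11, C=27
  Job 5: burst=12, C=39
Average completion = 97/5 = 19.4

19.4


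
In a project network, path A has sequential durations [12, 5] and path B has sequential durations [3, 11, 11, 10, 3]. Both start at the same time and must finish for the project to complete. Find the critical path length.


Path A total = 12 + 5 = 17
Path B total = 3 + 11 + 11 + 10 + 3 = 38
Critical path = longest path = max(17, 38) = 38

38


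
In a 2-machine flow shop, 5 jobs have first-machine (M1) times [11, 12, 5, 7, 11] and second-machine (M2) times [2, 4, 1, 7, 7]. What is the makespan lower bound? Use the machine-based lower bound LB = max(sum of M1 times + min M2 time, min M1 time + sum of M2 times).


LB1 = sum(M1 times) + min(M2 times) = 46 + 1 = 47
LB2 = min(M1 times) + sum(M2 times) = 5 + 21 = 26
Lower bound = max(LB1, LB2) = max(47, 26) = 47

47


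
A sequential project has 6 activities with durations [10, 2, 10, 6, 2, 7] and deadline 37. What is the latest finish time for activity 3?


LF(activity 3) = deadline - sum of successor durations
Successors: activities 4 through 6 with durations [6, 2, 7]
Sum of successor durations = 15
LF = 37 - 15 = 22

22


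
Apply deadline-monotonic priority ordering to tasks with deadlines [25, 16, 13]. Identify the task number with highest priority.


Sort tasks by relative deadline (ascending):
  Task 3: deadline = 13
  Task 2: deadline = 16
  Task 1: deadline = 25
Priority order (highest first): [3, 2, 1]
Highest priority task = 3

3


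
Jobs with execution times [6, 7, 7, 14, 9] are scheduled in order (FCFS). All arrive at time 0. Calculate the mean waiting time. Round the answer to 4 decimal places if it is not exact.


FCFS order (as given): [6, 7, 7, 14, 9]
Waiting times:
  Job 1: wait = 0
  Job 2: wait = 6
  Job 3: wait = 13
  Job 4: wait = 20
  Job 5: wait = 34
Sum of waiting times = 73
Average waiting time = 73/5 = 14.6

14.6


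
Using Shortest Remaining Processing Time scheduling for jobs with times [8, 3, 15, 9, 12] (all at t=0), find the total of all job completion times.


Since all jobs arrive at t=0, SRPT equals SPT ordering.
SPT order: [3, 8, 9, 12, 15]
Completion times:
  Job 1: p=3, C=3
  Job 2: p=8, C=11
  Job 3: p=9, C=20
  Job 4: p=12, C=32
  Job 5: p=15, C=47
Total completion time = 3 + 11 + 20 + 32 + 47 = 113

113


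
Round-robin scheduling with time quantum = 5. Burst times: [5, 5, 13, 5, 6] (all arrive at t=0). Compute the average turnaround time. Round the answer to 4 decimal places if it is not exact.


Time quantum = 5
Execution trace:
  J1 runs 5 units, time = 5
  J2 runs 5 units, time = 10
  J3 runs 5 units, time = 15
  J4 runs 5 units, time = 20
  J5 runs 5 units, time = 25
  J3 runs 5 units, time = 30
  J5 runs 1 units, time = 31
  J3 runs 3 units, time = 34
Finish times: [5, 10, 34, 20, 31]
Average turnaround = 100/5 = 20.0

20.0


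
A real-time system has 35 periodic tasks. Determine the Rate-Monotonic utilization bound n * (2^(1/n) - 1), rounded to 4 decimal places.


Compute 2^(1/35) = 1.0200016094
Subtract 1: 1.0200016094 - 1 = 0.0200016094
Multiply by n: 35 * 0.0200016094 = 0.7000563290
Round to 4 dp: 0.7001

0.7001


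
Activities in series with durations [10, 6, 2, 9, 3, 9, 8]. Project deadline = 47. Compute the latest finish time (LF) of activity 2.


LF(activity 2) = deadline - sum of successor durations
Successors: activities 3 through 7 with durations [2, 9, 3, 9, 8]
Sum of successor durations = 31
LF = 47 - 31 = 16

16


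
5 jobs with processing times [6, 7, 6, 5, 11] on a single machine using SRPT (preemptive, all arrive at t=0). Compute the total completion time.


Since all jobs arrive at t=0, SRPT equals SPT ordering.
SPT order: [5, 6, 6, 7, 11]
Completion times:
  Job 1: p=5, C=5
  Job 2: p=6, C=11
  Job 3: p=6, C=17
  Job 4: p=7, C=24
  Job 5: p=11, C=35
Total completion time = 5 + 11 + 17 + 24 + 35 = 92

92


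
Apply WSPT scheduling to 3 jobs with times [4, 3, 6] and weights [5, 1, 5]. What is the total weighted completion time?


Compute p/w ratios and sort ascending (WSPT): [(4, 5), (6, 5), (3, 1)]
Compute weighted completion times:
  Job (p=4,w=5): C=4, w*C=5*4=20
  Job (p=6,w=5): C=10, w*C=5*10=50
  Job (p=3,w=1): C=13, w*C=1*13=13
Total weighted completion time = 83

83


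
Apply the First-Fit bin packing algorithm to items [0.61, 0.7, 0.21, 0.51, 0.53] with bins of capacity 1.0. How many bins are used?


Place items sequentially using First-Fit:
  Item 0.61 -> new Bin 1
  Item 0.7 -> new Bin 2
  Item 0.21 -> Bin 1 (now 0.82)
  Item 0.51 -> new Bin 3
  Item 0.53 -> new Bin 4
Total bins used = 4

4


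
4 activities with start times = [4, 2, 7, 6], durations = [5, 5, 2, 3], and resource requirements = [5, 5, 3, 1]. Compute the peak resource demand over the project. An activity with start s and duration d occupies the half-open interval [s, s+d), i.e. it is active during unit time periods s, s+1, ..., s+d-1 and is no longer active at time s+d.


Each activity i is active on [start_i, start_i + duration_i).
Compute total resource usage per time slot:
  t=0: active resources = [], total = 0
  t=1: active resources = [], total = 0
  t=2: active resources = [5], total = 5
  t=3: active resources = [5], total = 5
  t=4: active resources = [5, 5], total = 10
  t=5: active resources = [5, 5], total = 10
  t=6: active resources = [5, 5, 1], total = 11
  t=7: active resources = [5, 3, 1], total = 9
  t=8: active resources = [5, 3, 1], total = 9
Peak resource demand = 11

11


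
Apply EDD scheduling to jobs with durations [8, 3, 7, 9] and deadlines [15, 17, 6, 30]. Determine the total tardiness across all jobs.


Sort by due date (EDD order): [(7, 6), (8, 15), (3, 17), (9, 30)]
Compute completion times and tardiness:
  Job 1: p=7, d=6, C=7, tardiness=max(0,7-6)=1
  Job 2: p=8, d=15, C=15, tardiness=max(0,15-15)=0
  Job 3: p=3, d=17, C=18, tardiness=max(0,18-17)=1
  Job 4: p=9, d=30, C=27, tardiness=max(0,27-30)=0
Total tardiness = 2

2


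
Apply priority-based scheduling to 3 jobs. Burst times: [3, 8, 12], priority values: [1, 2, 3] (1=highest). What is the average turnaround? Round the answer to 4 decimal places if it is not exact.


Sort by priority (ascending = highest first):
Order: [(1, 3), (2, 8), (3, 12)]
Completion times:
  Priority 1, burst=3, C=3
  Priority 2, burst=8, C=11
  Priority 3, burst=12, C=23
Average turnaround = 37/3 = 12.3333

12.3333


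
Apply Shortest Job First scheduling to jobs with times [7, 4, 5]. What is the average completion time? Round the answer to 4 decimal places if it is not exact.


SJF order (ascending): [4, 5, 7]
Completion times:
  Job 1: burst=4, C=4
  Job 2: burst=5, C=9
  Job 3: burst=7, C=16
Average completion = 29/3 = 9.6667

9.6667


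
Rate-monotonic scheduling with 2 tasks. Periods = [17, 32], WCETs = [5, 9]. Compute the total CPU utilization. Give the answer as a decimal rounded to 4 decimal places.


Compute individual utilizations (exact fractions):
  Task 1: C/T = 5/17 (approx. 0.2941)
  Task 2: C/T = 9/32 (approx. 0.2813)
Total utilization U = 5/17 + 9/32 = 313/544
Rounded to 4 decimal places: U = 0.5754
RM (Liu & Layland) bound for 2 tasks = 0.828427; compare with U = 313/544 (approx. 0.575368)
U <= bound, so schedulable by RM sufficient condition.

0.5754


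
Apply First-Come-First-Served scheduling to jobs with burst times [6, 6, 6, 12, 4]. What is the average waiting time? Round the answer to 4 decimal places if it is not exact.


FCFS order (as given): [6, 6, 6, 12, 4]
Waiting times:
  Job 1: wait = 0
  Job 2: wait = 6
  Job 3: wait = 12
  Job 4: wait = 18
  Job 5: wait = 30
Sum of waiting times = 66
Average waiting time = 66/5 = 13.2

13.2


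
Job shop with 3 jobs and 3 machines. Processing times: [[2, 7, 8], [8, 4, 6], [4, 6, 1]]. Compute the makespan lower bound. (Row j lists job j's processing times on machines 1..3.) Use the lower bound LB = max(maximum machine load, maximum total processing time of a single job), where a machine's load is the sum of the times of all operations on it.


Machine loads:
  Machine 1: 2 + 8 + 4 = 14
  Machine 2: 7 + 4 + 6 = 17
  Machine 3: 8 + 6 + 1 = 15
Max machine load = 17
Job totals:
  Job 1: 17
  Job 2: 18
  Job 3: 11
Max job total = 18
Lower bound = max(17, 18) = 18

18


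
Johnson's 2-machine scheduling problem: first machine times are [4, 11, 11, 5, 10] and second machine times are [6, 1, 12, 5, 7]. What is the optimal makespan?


Apply Johnson's rule:
  Group 1 (a <= b): [(1, 4, 6), (4, 5, 5), (3, 11, 12)]
  Group 2 (a > b): [(5, 10, 7), (2, 11, 1)]
Optimal job order: [1, 4, 3, 5, 2]
Schedule:
  Job 1: M1 done at 4, M2 done at 10
  Job 4: M1 done at 9, M2 done at 15
  Job 3: M1 done at 20, M2 done at 32
  Job 5: M1 done at 30, M2 done at 39
  Job 2: M1 done at 41, M2 done at 42
Makespan = 42

42


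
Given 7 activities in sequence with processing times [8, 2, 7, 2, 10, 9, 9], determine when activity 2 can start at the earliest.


Activity 2 starts after activities 1 through 1 complete.
Predecessor durations: [8]
ES = 8 = 8

8


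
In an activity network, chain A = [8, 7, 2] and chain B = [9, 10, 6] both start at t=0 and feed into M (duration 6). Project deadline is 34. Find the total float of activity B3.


Forward pass: ES(B3) = sum of predecessors on chain B = 19
EF = ES + duration = 19 + 6 = 25
Backward pass: LF(M) = deadline = 34; LS(M) = 34 - 6 = 28
LF(B3) = LS(M) - sum(successors on chain B) = 28 - 0 = 28
LS = LF - duration = 28 - 6 = 22
Total float = LS - ES = 22 - 19 = 3

3


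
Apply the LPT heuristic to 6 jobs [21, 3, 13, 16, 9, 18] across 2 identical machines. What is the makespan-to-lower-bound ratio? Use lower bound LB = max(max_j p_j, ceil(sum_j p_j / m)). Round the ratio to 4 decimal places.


LPT order: [21, 18, 16, 13, 9, 3]
Machine loads after assignment: [43, 37]
LPT makespan = 43
Lower bound = max(max_job, ceil(total/2)) = max(21, 40) = 40
Ratio = 43 / 40 = 1.075

1.075


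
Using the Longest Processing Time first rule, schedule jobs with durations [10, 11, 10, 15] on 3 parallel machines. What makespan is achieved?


Sort jobs in decreasing order (LPT): [15, 11, 10, 10]
Assign each job to the least loaded machine:
  Machine 1: jobs [15], load = 15
  Machine 2: jobs [11], load = 11
  Machine 3: jobs [10, 10], load = 20
Makespan = max load = 20

20


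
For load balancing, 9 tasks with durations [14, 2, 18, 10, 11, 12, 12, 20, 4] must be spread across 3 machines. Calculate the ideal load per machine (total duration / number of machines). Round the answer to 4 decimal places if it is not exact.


Total processing time = 14 + 2 + 18 + 10 + 11 + 12 + 12 + 20 + 4 = 103
Number of machines = 3
Ideal balanced load = 103 / 3 = 34.3333

34.3333


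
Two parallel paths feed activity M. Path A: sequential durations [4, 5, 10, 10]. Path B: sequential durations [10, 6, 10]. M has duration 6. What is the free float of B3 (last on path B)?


ES(B3) = sum of predecessors on chain B = 16
EF(B3) = ES + duration = 16 + 10 = 26
Successor of B3 is M. ES(M) = max(sum(A), sum(B)) = max(29, 26) = 29
Free float = ES(successor) - EF(current) = 29 - 26 = 3

3


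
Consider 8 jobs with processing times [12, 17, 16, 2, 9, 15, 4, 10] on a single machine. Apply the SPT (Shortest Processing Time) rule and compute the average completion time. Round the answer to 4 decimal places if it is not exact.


Sort jobs by processing time (SPT order): [2, 4, 9, 10, 12, 15, 16, 17]
Compute completion times sequentially:
  Job 1: processing = 2, completes at 2
  Job 2: processing = 4, completes at 6
  Job 3: processing = 9, completes at 15
  Job 4: processing = 10, completes at 25
  Job 5: processing = 12, completes at 37
  Job 6: processing = 15, completes at 52
  Job 7: processing = 16, completes at 68
  Job 8: processing = 17, completes at 85
Sum of completion times = 290
Average completion time = 290/8 = 36.25

36.25


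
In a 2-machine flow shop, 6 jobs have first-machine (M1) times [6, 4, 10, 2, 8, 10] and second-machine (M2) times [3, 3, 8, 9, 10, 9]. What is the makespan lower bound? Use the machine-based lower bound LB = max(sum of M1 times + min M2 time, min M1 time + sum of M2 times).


LB1 = sum(M1 times) + min(M2 times) = 40 + 3 = 43
LB2 = min(M1 times) + sum(M2 times) = 2 + 42 = 44
Lower bound = max(LB1, LB2) = max(43, 44) = 44

44


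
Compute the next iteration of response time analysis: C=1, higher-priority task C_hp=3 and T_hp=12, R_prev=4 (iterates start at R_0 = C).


R_next = C + ceil(R_prev / T_hp) * C_hp
ceil(4 / 12) = ceil(0.3333) = 1
Interference = 1 * 3 = 3
R_next = 1 + 3 = 4
R_next = R_prev, so the iteration has converged (response time = 4).

4


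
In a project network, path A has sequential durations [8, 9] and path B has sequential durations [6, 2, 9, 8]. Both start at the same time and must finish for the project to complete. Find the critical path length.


Path A total = 8 + 9 = 17
Path B total = 6 + 2 + 9 + 8 = 25
Critical path = longest path = max(17, 25) = 25

25


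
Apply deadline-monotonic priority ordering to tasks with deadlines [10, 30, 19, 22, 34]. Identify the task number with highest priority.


Sort tasks by relative deadline (ascending):
  Task 1: deadline = 10
  Task 3: deadline = 19
  Task 4: deadline = 22
  Task 2: deadline = 30
  Task 5: deadline = 34
Priority order (highest first): [1, 3, 4, 2, 5]
Highest priority task = 1

1


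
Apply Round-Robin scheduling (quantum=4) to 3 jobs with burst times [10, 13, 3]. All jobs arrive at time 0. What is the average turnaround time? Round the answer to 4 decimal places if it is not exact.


Time quantum = 4
Execution trace:
  J1 runs 4 units, time = 4
  J2 runs 4 units, time = 8
  J3 runs 3 units, time = 11
  J1 runs 4 units, time = 15
  J2 runs 4 units, time = 19
  J1 runs 2 units, time = 21
  J2 runs 4 units, time = 25
  J2 runs 1 units, time = 26
Finish times: [21, 26, 11]
Average turnaround = 58/3 = 19.3333

19.3333


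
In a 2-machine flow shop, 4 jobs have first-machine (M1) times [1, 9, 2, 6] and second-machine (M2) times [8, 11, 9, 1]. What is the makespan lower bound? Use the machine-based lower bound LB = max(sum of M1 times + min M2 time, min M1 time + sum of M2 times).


LB1 = sum(M1 times) + min(M2 times) = 18 + 1 = 19
LB2 = min(M1 times) + sum(M2 times) = 1 + 29 = 30
Lower bound = max(LB1, LB2) = max(19, 30) = 30

30


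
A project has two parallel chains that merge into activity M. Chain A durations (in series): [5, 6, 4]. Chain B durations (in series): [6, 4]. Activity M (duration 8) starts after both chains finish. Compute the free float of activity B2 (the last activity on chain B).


ES(B2) = sum of predecessors on chain B = 6
EF(B2) = ES + duration = 6 + 4 = 10
Successor of B2 is M. ES(M) = max(sum(A), sum(B)) = max(15, 10) = 15
Free float = ES(successor) - EF(current) = 15 - 10 = 5

5


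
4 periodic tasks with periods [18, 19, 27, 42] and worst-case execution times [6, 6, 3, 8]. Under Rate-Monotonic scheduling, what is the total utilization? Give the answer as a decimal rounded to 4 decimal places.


Compute individual utilizations (exact fractions):
  Task 1: C/T = 6/18 = 1/3 (approx. 0.3333)
  Task 2: C/T = 6/19 (approx. 0.3158)
  Task 3: C/T = 3/27 = 1/9 (approx. 0.1111)
  Task 4: C/T = 8/42 = 4/21 (approx. 0.1905)
Total utilization U = 1/3 + 6/19 + 1/9 + 4/21 = 1138/1197
Rounded to 4 decimal places: U = 0.9507
RM (Liu & Layland) bound for 4 tasks = 0.756828; compare with U = 1138/1197 (approx. 0.950710)
bound < U <= 1, so the RM sufficient condition is not met (inconclusive; an exact test such as response-time analysis is needed).

0.9507


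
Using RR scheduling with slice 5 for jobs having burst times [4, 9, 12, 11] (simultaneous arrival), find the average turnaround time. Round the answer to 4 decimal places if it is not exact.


Time quantum = 5
Execution trace:
  J1 runs 4 units, time = 4
  J2 runs 5 units, time = 9
  J3 runs 5 units, time = 14
  J4 runs 5 units, time = 19
  J2 runs 4 units, time = 23
  J3 runs 5 units, time = 28
  J4 runs 5 units, time = 33
  J3 runs 2 units, time = 35
  J4 runs 1 units, time = 36
Finish times: [4, 23, 35, 36]
Average turnaround = 98/4 = 24.5

24.5


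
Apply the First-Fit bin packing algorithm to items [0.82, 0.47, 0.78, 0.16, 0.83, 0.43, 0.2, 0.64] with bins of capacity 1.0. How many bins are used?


Place items sequentially using First-Fit:
  Item 0.82 -> new Bin 1
  Item 0.47 -> new Bin 2
  Item 0.78 -> new Bin 3
  Item 0.16 -> Bin 1 (now 0.98)
  Item 0.83 -> new Bin 4
  Item 0.43 -> Bin 2 (now 0.9)
  Item 0.2 -> Bin 3 (now 0.98)
  Item 0.64 -> new Bin 5
Total bins used = 5

5


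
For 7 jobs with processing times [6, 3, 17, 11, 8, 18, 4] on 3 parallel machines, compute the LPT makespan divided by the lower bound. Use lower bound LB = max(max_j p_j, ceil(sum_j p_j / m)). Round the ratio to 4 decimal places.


LPT order: [18, 17, 11, 8, 6, 4, 3]
Machine loads after assignment: [22, 23, 22]
LPT makespan = 23
Lower bound = max(max_job, ceil(total/3)) = max(18, 23) = 23
Ratio = 23 / 23 = 1.0

1.0


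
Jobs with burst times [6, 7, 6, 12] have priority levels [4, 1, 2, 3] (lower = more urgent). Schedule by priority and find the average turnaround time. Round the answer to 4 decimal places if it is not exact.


Sort by priority (ascending = highest first):
Order: [(1, 7), (2, 6), (3, 12), (4, 6)]
Completion times:
  Priority 1, burst=7, C=7
  Priority 2, burst=6, C=13
  Priority 3, burst=12, C=25
  Priority 4, burst=6, C=31
Average turnaround = 76/4 = 19.0

19.0


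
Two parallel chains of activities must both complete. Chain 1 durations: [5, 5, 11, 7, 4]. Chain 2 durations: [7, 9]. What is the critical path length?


Path A total = 5 + 5 + 11 + 7 + 4 = 32
Path B total = 7 + 9 = 16
Critical path = longest path = max(32, 16) = 32

32


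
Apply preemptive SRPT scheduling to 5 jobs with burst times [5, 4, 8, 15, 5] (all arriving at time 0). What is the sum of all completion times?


Since all jobs arrive at t=0, SRPT equals SPT ordering.
SPT order: [4, 5, 5, 8, 15]
Completion times:
  Job 1: p=4, C=4
  Job 2: p=5, C=9
  Job 3: p=5, C=14
  Job 4: p=8, C=22
  Job 5: p=15, C=37
Total completion time = 4 + 9 + 14 + 22 + 37 = 86

86


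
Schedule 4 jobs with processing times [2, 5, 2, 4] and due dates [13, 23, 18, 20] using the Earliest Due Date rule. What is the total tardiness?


Sort by due date (EDD order): [(2, 13), (2, 18), (4, 20), (5, 23)]
Compute completion times and tardiness:
  Job 1: p=2, d=13, C=2, tardiness=max(0,2-13)=0
  Job 2: p=2, d=18, C=4, tardiness=max(0,4-18)=0
  Job 3: p=4, d=20, C=8, tardiness=max(0,8-20)=0
  Job 4: p=5, d=23, C=13, tardiness=max(0,13-23)=0
Total tardiness = 0

0


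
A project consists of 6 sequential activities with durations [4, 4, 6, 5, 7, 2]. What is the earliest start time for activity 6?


Activity 6 starts after activities 1 through 5 complete.
Predecessor durations: [4, 4, 6, 5, 7]
ES = 4 + 4 + 6 + 5 + 7 = 26

26
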